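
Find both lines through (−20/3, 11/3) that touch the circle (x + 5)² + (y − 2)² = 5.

x − 2y = −14 and 2x − y = −17

Write the tangent as mx − y + (11/3 − m·(−20/3)) = 0 and set its distance from the centre to √5:
[m·(5/3) − (−5/3)]² = 5(m² + 1)
2m² − 5m + 2 = 0, so m = 1/2 or m = 2.
With m = 1/2: x − 2y = −14. With m = 2: 2x − y = −17.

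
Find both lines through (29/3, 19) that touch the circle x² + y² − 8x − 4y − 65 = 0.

9x + 2y = 125 and 6x − 7y = −75

A line y − (19) = m(x − (29/3)) is tangent when its distance from (4, 2) is √85:
(−17/3m − (−17))² = 85(m² + 1)
14m² + 51m − 54 = 0, so m = −9/2 or m = 6/7.
With m = −9/2: 9x + 2y = 125. With m = 6/7: 6x − 7y = −75.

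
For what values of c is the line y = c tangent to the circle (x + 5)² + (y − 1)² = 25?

For a tangent, require d(centre, line) = r = 5.
|0·(−5) + 1·1 − c| / √1 = 5
|c − (1)| = 5, so c = 6 or c = −4.

c = −4 or c = 6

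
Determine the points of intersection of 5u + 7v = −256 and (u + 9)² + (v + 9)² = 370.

(−26, −18) and (−12, −28)

Express v = (−256 − 5u)/7 and substitute into the circle:
74u² + 2812u + 23088 = 0  ⟹  u² + 38u + 312 = 0
u = −12 or u = −26, giving (−12, −28) and (−26, −18).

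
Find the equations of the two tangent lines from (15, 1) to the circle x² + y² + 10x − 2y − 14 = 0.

x − 3y = 12 and x + 3y = 18

Let a tangent through (15, 1) have slope m. Its distance from (−5, 1) must equal 2√10:
(−20m − (0))² = 40(m² + 1)
9m² − 1 = 0, so m = 1/3 or m = −1/3.
Through (15, 1) these give x − 3y = 12 and x + 3y = 18.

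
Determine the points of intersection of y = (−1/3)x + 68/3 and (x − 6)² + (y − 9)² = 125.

From the line, y = (68 − x)/3. Substituting:
10x² − 190x + 880 = 0  ⟹  x² − 19x + 88 = 0
x = 11 or x = 8, giving (11, 19) and (8, 20).

(8, 20) and (11, 19)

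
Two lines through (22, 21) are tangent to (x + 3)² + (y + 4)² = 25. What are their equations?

A line y − (21) = m(x − (22)) is tangent when its distance from (−3, −4) is 5:
(−25m − (−25))² = 25(m² + 1)
12m² − 25m + 12 = 0, so m = 4/3 or m = 3/4.
With m = 4/3: 4x − 3y = 25. With m = 3/4: 3x − 4y = −18.

4x − 3y = 25 and 3x − 4y = −18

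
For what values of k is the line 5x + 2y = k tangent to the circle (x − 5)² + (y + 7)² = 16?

k = 11 ± 4√29

For a tangent, require d(centre, line) = r = 4.
|5·5 + 2·(−7) − k| / √29 = 4
|k − (11)| = 4√29.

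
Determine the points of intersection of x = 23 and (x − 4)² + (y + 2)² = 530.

(23, −15) and (23, 11)

The line gives x = 23. Substituting into the circle:
y² + 4y − 165 = 0
y = 11 or y = −15, giving (23, 11) and (23, −15).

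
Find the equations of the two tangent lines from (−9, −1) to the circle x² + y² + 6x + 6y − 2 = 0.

x − 2y = −7 and 2x + y = −19

Let a tangent through (−9, −1) have slope m. Its distance from (−3, −3) must equal 2√5:
[m·(6) − (−2)]² = 20(m² + 1)
2m² + 3m − 2 = 0, so m = 1/2 or m = −2.
Through (−9, −1) these give x − 2y = −7 and 2x + y = −19.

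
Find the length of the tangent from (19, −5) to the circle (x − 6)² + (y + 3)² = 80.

√93

Centre (6, −3), r² = 80. |PO|² = (13)² + (−2)² = 173.
The tangent meets the radius at right angles, so tangent² = |PO|² − r² = 173 − 80 = 93.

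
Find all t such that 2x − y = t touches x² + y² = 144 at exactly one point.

t = ±12√5

Tangency holds when the distance from the centre (0, 0) to the line equals the radius 12:
|2·0 − 1·0 − t| / √5 = 12
|t| = 12√5.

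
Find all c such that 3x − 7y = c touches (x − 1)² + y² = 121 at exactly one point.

c = 3 ± 11√58

For a tangent, require d(centre, line) = r = 11.
|3·1 − 7·0 − c| / √58 = 11
|c − (3)| = 11√58.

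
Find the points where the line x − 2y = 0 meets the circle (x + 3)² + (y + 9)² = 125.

From the line, y = (x)/2. Substituting:
5x² + 60x − 140 = 0  ⟹  x² + 12x − 28 = 0
x = 2 or x = −14, giving (2, 1) and (−14, −7).

(−14, −7) and (2, 1)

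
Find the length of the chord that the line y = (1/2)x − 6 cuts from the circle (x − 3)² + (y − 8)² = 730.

22√5

Centre (3, 8), r² = 730. Perpendicular distance d from centre to line = |−25| / √5 = 25/√5.
Chord = 2√(r² − d²) = 2·√(605) = 22√5.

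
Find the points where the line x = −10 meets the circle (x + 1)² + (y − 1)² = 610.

(−10, −22) and (−10, 24)

The line gives x = −10. Substituting into the circle:
y² − 2y − 528 = 0
y = 24 or y = −22, giving (−10, 24) and (−10, −22).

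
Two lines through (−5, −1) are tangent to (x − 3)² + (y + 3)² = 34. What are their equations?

Let a tangent through (−5, −1) have slope m. Its distance from (3, −3) must equal √34:
[m·(8) − (−2)]² = 34(m² + 1)
15m² + 16m − 15 = 0, so m = 3/5 or m = −5/3.
Through (−5, −1) these give 3x − 5y = −10 and 5x + 3y = −28.

3x − 5y = −10 and 5x + 3y = −28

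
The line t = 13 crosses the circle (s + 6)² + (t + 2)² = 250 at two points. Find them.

Express t = 13 and substitute into the circle:
s² + 12s + 11 = 0
s = −1 or s = −11, giving (−1, 13) and (−11, 13).

(−11, 13) and (−1, 13)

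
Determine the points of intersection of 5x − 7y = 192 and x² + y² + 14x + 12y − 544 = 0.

From the line, y = (−192 + 5x)/7. Substituting:
74x² − 814x − 5920 = 0  ⟹  x² − 11x − 80 = 0
x = 16 or x = −5, giving (16, −16) and (−5, −31).

(−5, −31) and (16, −16)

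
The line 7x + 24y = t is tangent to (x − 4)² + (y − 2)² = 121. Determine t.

t = −199 or t = 351

Tangency holds when the distance from the centre (4, 2) to the line equals the radius 11:
|7·4 + 24·2 − t| / √625 = 11
|t − (76)| = 11·25, so t = 351 or t = −199.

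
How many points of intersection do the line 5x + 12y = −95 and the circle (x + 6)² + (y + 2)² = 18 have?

Substituting the line into the circle gives 169x² + 2438x + 7633 = 0.
Discriminant = (2438)² − 4·169·(7633) = 783936 > 0.
Two real roots: the line is a secant.

2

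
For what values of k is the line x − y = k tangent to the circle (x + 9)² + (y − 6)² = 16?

k = −15 ± 4√2

For a tangent, require d(centre, line) = r = 4.
|1·(−9) − 1·6 − k| / √2 = 4
|k − (−15)| = 4√2.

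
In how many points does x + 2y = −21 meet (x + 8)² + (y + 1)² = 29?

Substituting the line into the circle gives 5x² + 102x + 501 = 0.
Δ = 10404 − 10020 = 384.
Two real roots: the line is a secant.

2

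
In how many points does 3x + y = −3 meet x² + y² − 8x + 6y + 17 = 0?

Centre (4, −3), r² = 8. Distance² from centre to line = (12)²/10 = 72/5.
Since d² > r², the line lies outside the circle.

0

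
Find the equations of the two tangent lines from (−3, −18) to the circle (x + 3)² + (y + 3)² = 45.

2x + y = −24 and 2x − y = 12

A line y − (−18) = m(x − (−3)) is tangent when its distance from (−3, −3) is 3√5:
[m·(0) − (15)]² = 45(m² + 1)
m² − 4 = 0, so m = −2 or m = 2.
With m = −2: 2x + y = −24. With m = 2: 2x − y = 12.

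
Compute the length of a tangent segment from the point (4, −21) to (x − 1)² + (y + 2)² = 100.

With centre O = (1, −2), |OP|² = 370 and r² = 100.
By the tangent–radius right angle, tangent length = √(|PO|² − r²) = √270 = 3√30.

3√30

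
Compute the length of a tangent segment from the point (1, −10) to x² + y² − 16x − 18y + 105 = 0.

The centre is (8, 9) and r = 2√10. The square of the distance from P to the centre is 49 + 361 = 410.
By the tangent–radius right angle, tangent length = √(|PO|² − r²) = √370.

√370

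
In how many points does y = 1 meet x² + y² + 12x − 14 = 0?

2

Centre (−6, 0), r² = 50. Distance² from centre to line = (−1)² = 1.
Since d² < r², the line cuts the circle twice.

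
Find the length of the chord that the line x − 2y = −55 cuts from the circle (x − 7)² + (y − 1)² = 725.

2√5

Centre (7, 1), r² = 725. Perpendicular distance d from centre to line = |60| / √5 = 60/√5.
Half the chord is √(r² − d²) = √(5), so the full chord is 2√5.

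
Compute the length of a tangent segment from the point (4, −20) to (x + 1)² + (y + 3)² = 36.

With centre O = (−1, −3), |OP|² = 314 and r² = 36.
Power of the point: PT² = |PO|² − r² = 278, so PT = √278.

√278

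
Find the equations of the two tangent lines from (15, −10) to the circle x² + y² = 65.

7x + 4y = 65 and x + 8y = −65

Let a tangent through (15, −10) have slope m. Its distance from (0, 0) must equal √65:
(−15m − (10))² = 65(m² + 1)
32m² + 60m + 7 = 0, so m = −7/4 or m = −1/8.
Through (15, −10) these give 7x + 4y = 65 and x + 8y = −65.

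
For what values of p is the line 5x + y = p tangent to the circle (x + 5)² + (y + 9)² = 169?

The line touches the circle iff its distance from (−5, −9) is 13:
|5·(−5) + 1·(−9) − p| / √26 = 13
|p − (−34)| = 13√26.

p = −34 ± 13√26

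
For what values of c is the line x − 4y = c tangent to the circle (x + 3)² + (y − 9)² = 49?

For a tangent, require d(centre, line) = r = 7.
|1·(−3) − 4·9 − c| / √17 = 7
|c − (−39)| = 7√17.

c = −39 ± 7√17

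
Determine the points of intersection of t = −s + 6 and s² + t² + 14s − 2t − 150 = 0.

(−9, 15) and (7, −1)

Express t = −s + 6 and substitute into the circle:
2s² + 4s − 126 = 0  ⟹  s² + 2s − 63 = 0
s = 7 or s = −9, giving (7, −1) and (−9, 15).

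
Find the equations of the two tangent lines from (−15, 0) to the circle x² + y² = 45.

Write the tangent as mx − y + (0 − m·(−15)) = 0 and set its distance from the centre to 3√5:
(15m − (0))² = 45(m² + 1)
4m² − 1 = 0, so m = 1/2 or m = −1/2.
With m = 1/2: x − 2y = −15. With m = −1/2: x + 2y = −15.

x − 2y = −15 and x + 2y = −15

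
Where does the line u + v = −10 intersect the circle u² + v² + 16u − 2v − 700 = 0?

(−29, 19) and (10, −20)

Substitute v = −u − 10:
2u² + 38u − 580 = 0  ⟹  u² + 19u − 290 = 0
u = 10 or u = −29, giving (10, −20) and (−29, 19).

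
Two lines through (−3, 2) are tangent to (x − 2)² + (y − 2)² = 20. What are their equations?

Let a tangent through (−3, 2) have slope m. Its distance from (2, 2) must equal 2√5:
(5m − (0))² = 20(m² + 1)
m² − 4 = 0, so m = 2 or m = −2.
Through (−3, 2) these give 2x − y = −8 and 2x + y = −4.

2x − y = −8 and 2x + y = −4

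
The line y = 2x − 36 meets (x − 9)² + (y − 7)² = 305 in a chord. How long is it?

The distance from (9, 7) to the line is 25/√5, and r² = 305.
Chord = 2√(r² − d²) = 2·√(180) = 12√5.

12√5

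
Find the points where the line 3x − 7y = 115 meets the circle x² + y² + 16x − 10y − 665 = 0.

(−13, −22) and (15, −10)

Substitute y = (−115 + 3x)/7:
58x² − 116x − 11310 = 0  ⟹  x² − 2x − 195 = 0
x = 15 or x = −13, giving (15, −10) and (−13, −22).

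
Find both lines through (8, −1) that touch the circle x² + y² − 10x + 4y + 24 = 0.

A line y − (−1) = m(x − (8)) is tangent when its distance from (5, −2) is √5:
[m·(−3) − (−1)]² = 5(m² + 1)
2m² − 3m − 2 = 0, so m = 2 or m = −1/2.
With m = 2: 2x − y = 17. With m = −1/2: x + 2y = 6.

2x − y = 17 and x + 2y = 6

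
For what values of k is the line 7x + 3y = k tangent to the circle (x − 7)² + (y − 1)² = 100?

For a tangent, require d(centre, line) = r = 10.
|7·7 + 3·1 − k| / √58 = 10
|k − (52)| = 10√58.

k = 52 ± 10√58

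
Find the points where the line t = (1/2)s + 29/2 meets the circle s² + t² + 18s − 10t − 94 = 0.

From the line, t = (29 + s)/2. Substituting:
5s² + 110s − 115 = 0  ⟹  s² + 22s − 23 = 0
s = 1 or s = −23, giving (1, 15) and (−23, 3).

(−23, 3) and (1, 15)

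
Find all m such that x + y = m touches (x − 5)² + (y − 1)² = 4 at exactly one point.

m = 6 ± 2√2

Tangency holds when the distance from the centre (5, 1) to the line equals the radius 2:
|1·5 + 1·1 − m| / √2 = 2
|m − (6)| = 2√2.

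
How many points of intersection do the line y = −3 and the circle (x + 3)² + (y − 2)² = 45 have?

Substituting the line into the circle gives x² + 6x − 11 = 0.
Δ = 36 − (−44) = 80.
Two real roots: the line is a secant.

2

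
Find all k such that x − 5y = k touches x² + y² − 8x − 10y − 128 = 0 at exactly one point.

k = −21 ± 13√26

Tangency holds when the distance from the centre (4, 5) to the line equals the radius 13:
|1·4 − 5·5 − k| / √26 = 13
|k − (−21)| = 13√26.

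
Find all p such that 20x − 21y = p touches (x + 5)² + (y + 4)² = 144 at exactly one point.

The line touches the circle iff its distance from (−5, −4) is 12:
|20·(−5) − 21·(−4) − p| / √841 = 12
|p − (−16)| = 12·29, so p = 332 or p = −364.

p = −364 or p = 332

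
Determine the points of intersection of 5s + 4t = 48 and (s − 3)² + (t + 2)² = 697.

(−8, 22) and (24, −18)

Substitute t = (48 − 5s)/4:
41s² − 656s − 7872 = 0  ⟹  s² − 16s − 192 = 0
s = 24 or s = −8, giving (24, −18) and (−8, 22).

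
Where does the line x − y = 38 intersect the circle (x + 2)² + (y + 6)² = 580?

(14, −24) and (16, −22)

Substitute y = x − 38:
2x² − 60x + 448 = 0  ⟹  x² − 30x + 224 = 0
x = 16 or x = 14, giving (16, −22) and (14, −24).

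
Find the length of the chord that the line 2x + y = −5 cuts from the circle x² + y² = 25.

The distance from (0, 0) to the line is 5/√5, and r² = 25.
Chord = 2√(r² − d²) = 2·√(20) = 4√5.

4√5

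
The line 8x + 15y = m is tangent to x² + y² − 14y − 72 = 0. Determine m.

For a tangent, require d(centre, line) = r = 11.
|8·0 + 15·7 − m| / √289 = 11
|m − (105)| = 11·17, so m = 292 or m = −82.

m = −82 or m = 292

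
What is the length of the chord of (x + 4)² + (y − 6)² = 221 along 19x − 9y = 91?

√442

Centre (−4, 6), r² = 221. Perpendicular distance d from centre to line = |−221| / √442 = 221/√442.
Half the chord is √(r² − d²) = √(221/2), so the full chord is √442.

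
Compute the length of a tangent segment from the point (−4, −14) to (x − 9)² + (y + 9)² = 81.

The centre is (9, −9) and r = 9. The square of the distance from P to the centre is 169 + 25 = 194.
The tangent meets the radius at right angles, so tangent² = |PO|² − r² = 194 − 81 = 113.

√113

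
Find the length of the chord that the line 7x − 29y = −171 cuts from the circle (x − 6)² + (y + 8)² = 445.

Substitute y = (171 + 7x)/29:
890x² − 4450x − 181560 = 0  ⟹  x² − 5x − 204 = 0
x = 17 or x = −12, giving (17, 10) and (−12, 3).
|(17, 10) − (−12, 3)| = √((29)² + (7)²) = √890.

√890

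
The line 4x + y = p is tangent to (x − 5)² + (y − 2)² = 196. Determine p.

For a tangent, require d(centre, line) = r = 14.
|4·5 + 1·2 − p| / √17 = 14
|p − (22)| = 14√17.

p = 22 ± 14√17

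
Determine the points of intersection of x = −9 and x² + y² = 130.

(−9, −7) and (−9, 7)

The line gives x = −9. Substituting into the circle:
y² − 49 = 0
y = 7 or y = −7, giving (−9, 7) and (−9, −7).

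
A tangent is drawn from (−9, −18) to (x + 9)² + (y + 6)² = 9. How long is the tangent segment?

3√15

Centre (−9, −6), r² = 9. |PO|² = (0)² + (−12)² = 144.
By the tangent–radius right angle, tangent length = √(|PO|² − r²) = √135 = 3√15.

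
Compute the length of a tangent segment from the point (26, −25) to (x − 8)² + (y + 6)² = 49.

The centre is (8, −6) and r = 7. The square of the distance from P to the centre is 324 + 361 = 685.
Power of the point: PT² = |PO|² − r² = 636, so PT = 2√159.

2√159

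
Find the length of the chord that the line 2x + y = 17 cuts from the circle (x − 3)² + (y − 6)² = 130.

From the line, y = −2x + 17. Substituting:
5x² − 50x = 0  ⟹  x² − 10x = 0
x = 10 or x = 0, giving (10, −3) and (0, 17).
|(10, −3) − (0, 17)| = √((10)² + (−20)²) = 10√5.

10√5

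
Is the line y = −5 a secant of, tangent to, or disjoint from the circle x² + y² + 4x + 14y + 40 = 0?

Substituting the line into the circle gives x² + 4x − 5 = 0.
Δ = 16 − (−20) = 36.
Two real roots: the line is a secant.

secant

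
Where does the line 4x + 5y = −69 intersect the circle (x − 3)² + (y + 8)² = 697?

(−21, 3) and (19, −29)

Substitute y = (−69 − 4x)/5:
41x² + 82x − 16359 = 0  ⟹  x² + 2x − 399 = 0
x = 19 or x = −21, giving (19, −29) and (−21, 3).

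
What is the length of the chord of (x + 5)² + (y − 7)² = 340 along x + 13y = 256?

2√170

Express y = (256 − x)/13 and substitute into the circle:
170x² + 1360x − 26010 = 0  ⟹  x² + 8x − 153 = 0
x = 9 or x = −17, giving (9, 19) and (−17, 21).
|(9, 19) − (−17, 21)| = √((26)² + (−2)²) = 2√170.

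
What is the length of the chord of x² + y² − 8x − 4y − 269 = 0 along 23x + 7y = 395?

The distance from (4, 2) to the line is 289/√578, and r² = 289.
Chord = 2√(r² − d²) = 2·√(289/2) = 17√2.

17√2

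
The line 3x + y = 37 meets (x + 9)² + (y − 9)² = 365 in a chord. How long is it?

The distance from (−9, 9) to the line is 55/√10, and r² = 365.
Chord = 2√(r² − d²) = 2·√(125/2) = 5√10.

5√10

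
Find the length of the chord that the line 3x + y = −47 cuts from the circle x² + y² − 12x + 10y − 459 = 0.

8√10

From the line, y = −3x − 47. Substituting:
10x² + 240x + 1280 = 0  ⟹  x² + 24x + 128 = 0
x = −8 or x = −16, giving (−8, −23) and (−16, 1).
Chord length = distance between (−8, −23) and (−16, 1) = √640 = 8√10.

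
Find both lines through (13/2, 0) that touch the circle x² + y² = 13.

Let a tangent through (13/2, 0) have slope m. Its distance from (0, 0) must equal √13:
(−13/2m − (0))² = 13(m² + 1)
9m² − 4 = 0, so m = −2/3 or m = 2/3.
With m = −2/3: 2x + 3y = 13. With m = 2/3: 2x − 3y = 13.

2x + 3y = 13 and 2x − 3y = 13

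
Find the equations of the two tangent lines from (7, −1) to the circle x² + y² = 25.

Let a tangent through (7, −1) have slope m. Its distance from (0, 0) must equal 5:
[m·(−7) − (1)]² = 25(m² + 1)
12m² + 7m − 12 = 0, so m = −4/3 or m = 3/4.
With m = −4/3: 4x + 3y = 25. With m = 3/4: 3x − 4y = 25.

4x + 3y = 25 and 3x − 4y = 25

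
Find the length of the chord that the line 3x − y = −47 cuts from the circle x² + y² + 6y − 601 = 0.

Centre (0, −3), r² = 610. Perpendicular distance d from centre to line = |50| / √10 = 50/√10.
Half the chord is √(r² − d²) = √(360), so the full chord is 12√10.

12√10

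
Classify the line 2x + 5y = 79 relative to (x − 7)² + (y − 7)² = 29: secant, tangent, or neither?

d² = (2·7 + 5·7 − (79))²/29 = 900/29; r² = 29.
Since d² > r², the line lies outside the circle.

neither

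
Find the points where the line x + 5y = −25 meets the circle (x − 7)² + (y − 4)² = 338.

Express y = (−25 − x)/5 and substitute into the circle:
26x² − 260x − 5200 = 0  ⟹  x² − 10x − 200 = 0
x = 20 or x = −10, giving (20, −9) and (−10, −3).

(−10, −3) and (20, −9)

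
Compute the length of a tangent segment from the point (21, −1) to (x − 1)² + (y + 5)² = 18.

√398

Centre (1, −5), r² = 18. |PO|² = (20)² + (4)² = 416.
By the tangent–radius right angle, tangent length = √(|PO|² − r²) = √398.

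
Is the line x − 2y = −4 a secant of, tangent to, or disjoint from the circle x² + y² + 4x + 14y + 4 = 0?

disjoint

d² = (1·(−2) − 2·(−7) − (−4))²/5 = 256/5; r² = 49.
Since d² > r², the line lies outside the circle.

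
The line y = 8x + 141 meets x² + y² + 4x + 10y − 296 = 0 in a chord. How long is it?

Substitute y = 8x + 141:
65x² + 2340x + 20995 = 0  ⟹  x² + 36x + 323 = 0
x = −17 or x = −19, giving (−17, 5) and (−19, −11).
Chord length = distance between (−17, 5) and (−19, −11) = √260 = 2√65.

2√65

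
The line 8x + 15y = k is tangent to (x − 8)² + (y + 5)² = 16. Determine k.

k = −79 or k = 57

The line touches the circle iff its distance from (8, −5) is 4:
|8·8 + 15·(−5) − k| / √289 = 4
|k − (−11)| = 4·17, so k = 57 or k = −79.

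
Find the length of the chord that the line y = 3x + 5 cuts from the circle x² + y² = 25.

3√10

Express y = 3x + 5 and substitute into the circle:
10x² + 30x = 0  ⟹  x² + 3x = 0
x = 0 or x = −3, giving (0, 5) and (−3, −4).
Chord length = distance between (0, 5) and (−3, −4) = √90 = 3√10.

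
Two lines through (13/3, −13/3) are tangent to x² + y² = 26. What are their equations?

Let a tangent through (13/3, −13/3) have slope m. Its distance from (0, 0) must equal √26:
[m·(−13/3) − (13/3)]² = 26(m² + 1)
5m² − 26m + 5 = 0, so m = 5 or m = 1/5.
Through (13/3, −13/3) these give 5x − y = 26 and x − 5y = 26.

5x − y = 26 and x − 5y = 26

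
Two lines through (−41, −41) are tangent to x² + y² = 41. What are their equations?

A line y − (−41) = m(x − (−41)) is tangent when its distance from (0, 0) is √41:
[m·(41) − (41)]² = 41(m² + 1)
20m² − 41m + 20 = 0, so m = 4/5 or m = 5/4.
With m = 4/5: 4x − 5y = 41. With m = 5/4: 5x − 4y = −41.

4x − 5y = 41 and 5x − 4y = −41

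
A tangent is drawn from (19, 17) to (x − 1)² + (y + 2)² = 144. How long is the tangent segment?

√541

Centre (1, −2), r² = 144. |PO|² = (18)² + (19)² = 685.
By the tangent–radius right angle, tangent length = √(|PO|² − r²) = √541.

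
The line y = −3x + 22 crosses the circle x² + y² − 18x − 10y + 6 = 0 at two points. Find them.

(3, 13) and (9, −5)

Substitute y = −3x + 22:
10x² − 120x + 270 = 0  ⟹  x² − 12x + 27 = 0
x = 9 or x = 3, giving (9, −5) and (3, 13).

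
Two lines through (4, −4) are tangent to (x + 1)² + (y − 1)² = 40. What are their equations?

x − 3y = 16 and 3x − y = 16

Write the tangent as mx − y + (−4 − m·(4)) = 0 and set its distance from the centre to 2√10:
(−5m − (5))² = 40(m² + 1)
3m² − 10m + 3 = 0, so m = 1/3 or m = 3.
With m = 1/3: x − 3y = 16. With m = 3: 3x − y = 16.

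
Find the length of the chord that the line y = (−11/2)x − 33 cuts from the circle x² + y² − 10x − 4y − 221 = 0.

10√5

The distance from (5, 2) to the line is 125/√125, and r² = 250.
Chord = 2√(r² − d²) = 2·√(125) = 10√5.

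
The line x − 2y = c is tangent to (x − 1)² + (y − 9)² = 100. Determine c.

c = −17 ± 10√5

For a tangent, require d(centre, line) = r = 10.
|1·1 − 2·9 − c| / √5 = 10
|c − (−17)| = 10√5.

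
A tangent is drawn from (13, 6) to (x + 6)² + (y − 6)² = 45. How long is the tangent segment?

2√79

With centre O = (−6, 6), |OP|² = 361 and r² = 45.
Power of the point: PT² = |PO|² − r² = 316, so PT = 2√79.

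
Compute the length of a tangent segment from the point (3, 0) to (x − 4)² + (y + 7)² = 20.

The centre is (4, −7) and r = 2√5. The square of the distance from P to the centre is 1 + 49 = 50.
Power of the point: PT² = |PO|² − r² = 30, so PT = √30.

√30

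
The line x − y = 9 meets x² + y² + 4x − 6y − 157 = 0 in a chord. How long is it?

The distance from (−2, 3) to the line is 14/√2, and r² = 170.
Half the chord is √(r² − d²) = √(72), so the full chord is 12√2.

12√2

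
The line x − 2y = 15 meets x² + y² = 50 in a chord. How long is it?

Centre (0, 0), r² = 50. Perpendicular distance d from centre to line = |−15| / √5 = 15/√5.
Half the chord is √(r² − d²) = √(5), so the full chord is 2√5.

2√5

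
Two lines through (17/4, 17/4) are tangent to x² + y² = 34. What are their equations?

A line y − (17/4) = m(x − (17/4)) is tangent when its distance from (0, 0) is √34:
(−17/4m − (−17/4))² = 34(m² + 1)
15m² + 34m + 15 = 0, so m = −5/3 or m = −3/5.
Through (17/4, 17/4) these give 5x + 3y = 34 and 3x + 5y = 34.

5x + 3y = 34 and 3x + 5y = 34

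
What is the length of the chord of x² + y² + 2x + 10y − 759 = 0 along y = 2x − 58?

From the line, y = 2x − 58. Substituting:
5x² − 210x + 2025 = 0  ⟹  x² − 42x + 405 = 0
x = 27 or x = 15, giving (27, −4) and (15, −28).
|(27, −4) − (15, −28)| = √((12)² + (24)²) = 12√5.

12√5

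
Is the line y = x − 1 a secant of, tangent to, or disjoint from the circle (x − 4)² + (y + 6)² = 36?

Substituting the line into the circle gives 2x² + 2x + 5 = 0.
Δ = 4 − 40 = −36.
No real roots: the line does not meet the circle.

disjoint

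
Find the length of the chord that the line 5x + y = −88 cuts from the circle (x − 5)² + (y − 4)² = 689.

From the line, y = −5x − 88. Substituting:
26x² + 910x + 7800 = 0  ⟹  x² + 35x + 300 = 0
x = −15 or x = −20, giving (−15, −13) and (−20, 12).
|(−15, −13) − (−20, 12)| = √((5)² + (−25)²) = 5√26.

5√26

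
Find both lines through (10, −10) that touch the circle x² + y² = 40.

A line y − (−10) = m(x − (10)) is tangent when its distance from (0, 0) is 2√10:
[m·(−10) − (10)]² = 40(m² + 1)
3m² + 10m + 3 = 0, so m = −3 or m = −1/3.
Through (10, −10) these give 3x + y = 20 and x + 3y = −20.

3x + y = 20 and x + 3y = −20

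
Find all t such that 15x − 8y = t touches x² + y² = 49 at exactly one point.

t = −119 or t = 119

Tangency holds when the distance from the centre (0, 0) to the line equals the radius 7:
|15·0 − 8·0 − t| / √289 = 7
|t| = 7·17, so t = 119 or t = −119.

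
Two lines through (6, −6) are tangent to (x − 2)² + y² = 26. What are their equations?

x + 5y = −24 and 5x − y = 36

Write the tangent as mx − y + (−6 − m·(6)) = 0 and set its distance from the centre to √26:
(−4m − (6))² = 26(m² + 1)
5m² − 24m − 5 = 0, so m = −1/5 or m = 5.
Through (6, −6) these give x + 5y = −24 and 5x − y = 36.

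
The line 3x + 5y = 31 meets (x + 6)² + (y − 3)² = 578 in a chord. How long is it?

8√34

The distance from (−6, 3) to the line is 34/√34, and r² = 578.
Chord = 2√(r² − d²) = 2·√(544) = 8√34.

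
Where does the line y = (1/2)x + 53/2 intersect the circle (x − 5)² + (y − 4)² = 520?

(−9, 22) and (−1, 26)

From the line, y = (53 + x)/2. Substituting:
5x² + 50x + 45 = 0  ⟹  x² + 10x + 9 = 0
x = −1 or x = −9, giving (−1, 26) and (−9, 22).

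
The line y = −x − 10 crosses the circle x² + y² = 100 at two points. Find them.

(−10, 0) and (0, −10)

Express y = −x − 10 and substitute into the circle:
2x² + 20x = 0  ⟹  x² + 10x = 0
x = 0 or x = −10, giving (0, −10) and (−10, 0).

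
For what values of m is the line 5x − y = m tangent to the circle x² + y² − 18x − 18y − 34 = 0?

m = 36 ± 14√26

The line touches the circle iff its distance from (9, 9) is 14:
|5·9 − 1·9 − m| / √26 = 14
|m − (36)| = 14√26.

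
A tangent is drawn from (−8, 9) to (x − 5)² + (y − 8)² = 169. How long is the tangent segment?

1

Centre (5, 8), r² = 169. |PO|² = (−13)² + (1)² = 170.
The tangent meets the radius at right angles, so tangent² = |PO|² − r² = 170 − 169 = 1.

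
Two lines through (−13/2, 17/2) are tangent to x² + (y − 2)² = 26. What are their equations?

Write the tangent as mx − y + (17/2 − m·(−13/2)) = 0 and set its distance from the centre to √26:
(13/2m − (−13/2))² = 26(m² + 1)
5m² + 26m + 5 = 0, so m = −5 or m = −1/5.
With m = −5: 5x + y = −24. With m = −1/5: x + 5y = 36.

5x + y = −24 and x + 5y = 36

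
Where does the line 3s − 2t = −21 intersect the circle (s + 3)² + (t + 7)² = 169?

(−15, −12) and (−3, 6)

Substitute t = (21 + 3s)/2:
13s² + 234s + 585 = 0  ⟹  s² + 18s + 45 = 0
s = −3 or s = −15, giving (−3, 6) and (−15, −12).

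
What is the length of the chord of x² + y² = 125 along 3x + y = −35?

√10

Centre (0, 0), r² = 125. Perpendicular distance d from centre to line = |35| / √10 = 35/√10.
Half the chord is √(r² − d²) = √(5/2), so the full chord is √10.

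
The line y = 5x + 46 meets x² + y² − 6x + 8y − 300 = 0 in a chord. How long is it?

5√26

From the line, y = 5x + 46. Substituting:
26x² + 494x + 2184 = 0  ⟹  x² + 19x + 84 = 0
x = −7 or x = −12, giving (−7, 11) and (−12, −14).
|(−7, 11) − (−12, −14)| = √((5)² + (25)²) = 5√26.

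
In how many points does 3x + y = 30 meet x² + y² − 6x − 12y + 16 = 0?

Centre (3, 6), r² = 29. Distance² from centre to line = (−15)²/10 = 45/2.
Since d² < r², the line cuts the circle twice.

2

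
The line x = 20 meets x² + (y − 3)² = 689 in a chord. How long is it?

34

Centre (0, 3), r² = 689. Perpendicular distance d from centre to line = |−20| / √1 = 20.
Half the chord is √(r² − d²) = √(289), so the full chord is 34.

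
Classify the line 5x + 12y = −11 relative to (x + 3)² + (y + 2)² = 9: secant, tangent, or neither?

Substituting the line into the circle gives 169x² + 734x + 169 = 0.
Δ = 538756 − 114244 = 424512.
Two real roots: the line is a secant.

secant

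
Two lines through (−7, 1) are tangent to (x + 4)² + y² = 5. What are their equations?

Let a tangent through (−7, 1) have slope m. Its distance from (−4, 0) must equal √5:
(3m − (−1))² = 5(m² + 1)
2m² + 3m − 2 = 0, so m = −2 or m = 1/2.
With m = −2: 2x + y = −13. With m = 1/2: x − 2y = −9.

2x + y = −13 and x − 2y = −9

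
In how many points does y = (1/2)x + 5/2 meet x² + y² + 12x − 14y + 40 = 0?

Substituting the line into the circle gives 5x² + 30x + 45 = 0.
Discriminant = (30)² − 4·5·(45) = 0.
A repeated root: the line is tangent.

1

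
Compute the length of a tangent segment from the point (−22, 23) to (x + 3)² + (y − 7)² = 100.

√517

With centre O = (−3, 7), |OP|² = 617 and r² = 100.
The tangent meets the radius at right angles, so tangent² = |PO|² − r² = 617 − 100 = 517.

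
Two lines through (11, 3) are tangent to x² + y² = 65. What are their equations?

Let a tangent through (11, 3) have slope m. Its distance from (0, 0) must equal √65:
[m·(−11) − (−3)]² = 65(m² + 1)
28m² − 33m − 28 = 0, so m = −4/7 or m = 7/4.
With m = −4/7: 4x + 7y = 65. With m = 7/4: 7x − 4y = 65.

4x + 7y = 65 and 7x − 4y = 65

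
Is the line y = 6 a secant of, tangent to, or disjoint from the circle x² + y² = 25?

disjoint

Centre (0, 0), r² = 25. Distance² from centre to line = (−6)² = 36.
Since d² > r², the line lies outside the circle.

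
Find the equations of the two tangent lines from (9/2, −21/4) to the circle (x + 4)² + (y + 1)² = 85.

7x − 6y = 63 and 9x − 2y = 51

Write the tangent as mx − y + (−21/4 − m·(9/2)) = 0 and set its distance from the centre to √85:
(−17/2m − (17/4))² = 85(m² + 1)
12m² − 68m + 63 = 0, so m = 7/6 or m = 9/2.
Through (9/2, −21/4) these give 7x − 6y = 63 and 9x − 2y = 51.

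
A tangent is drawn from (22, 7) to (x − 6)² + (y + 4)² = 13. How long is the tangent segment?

The centre is (6, −4) and r = √13. The square of the distance from P to the centre is 256 + 121 = 377.
The tangent meets the radius at right angles, so tangent² = |PO|² − r² = 377 − 13 = 364.

2√91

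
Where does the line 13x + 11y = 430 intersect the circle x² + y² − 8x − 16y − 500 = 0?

(6, 32) and (28, 6)

From the line, y = (430 − 13x)/11. Substituting:
290x² − 9860x + 48720 = 0  ⟹  x² − 34x + 168 = 0
x = 28 or x = 6, giving (28, 6) and (6, 32).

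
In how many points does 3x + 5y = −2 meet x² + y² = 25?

d² = (3·0 + 5·0 − (−2))²/34 = 2/17; r² = 25.
Since d² < r², the line cuts the circle twice.

2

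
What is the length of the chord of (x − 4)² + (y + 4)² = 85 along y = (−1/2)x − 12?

2√5

Express y = (−24 − x)/2 and substitute into the circle:
5x² − 20 = 0  ⟹  x² − 4 = 0
x = 2 or x = −2, giving (2, −13) and (−2, −11).
|(2, −13) − (−2, −11)| = √((4)² + (−2)²) = 2√5.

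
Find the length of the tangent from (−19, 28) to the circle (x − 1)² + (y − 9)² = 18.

√743

Centre (1, 9), r² = 18. |PO|² = (−20)² + (19)² = 761.
Power of the point: PT² = |PO|² − r² = 743, so PT = √743.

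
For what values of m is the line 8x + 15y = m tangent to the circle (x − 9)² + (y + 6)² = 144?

m = −222 or m = 186

The line touches the circle iff its distance from (9, −6) is 12:
|8·9 + 15·(−6) − m| / √289 = 12
|m − (−18)| = 12·17, so m = 186 or m = −222.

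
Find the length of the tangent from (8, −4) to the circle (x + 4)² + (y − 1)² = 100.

√69

With centre O = (−4, 1), |OP|² = 169 and r² = 100.
Power of the point: PT² = |PO|² − r² = 69, so PT = √69.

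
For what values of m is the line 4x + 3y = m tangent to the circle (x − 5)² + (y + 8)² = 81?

Tangency holds when the distance from the centre (5, −8) to the line equals the radius 9:
|4·5 + 3·(−8) − m| / √25 = 9
|m − (−4)| = 9·5, so m = 41 or m = −49.

m = −49 or m = 41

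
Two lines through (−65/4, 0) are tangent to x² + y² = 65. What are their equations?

4x + 7y = −65 and 4x − 7y = −65

A line y − (0) = m(x − (−65/4)) is tangent when its distance from (0, 0) is √65:
[m·(65/4) − (0)]² = 65(m² + 1)
49m² − 16 = 0, so m = −4/7 or m = 4/7.
Through (−65/4, 0) these give 4x + 7y = −65 and 4x − 7y = −65.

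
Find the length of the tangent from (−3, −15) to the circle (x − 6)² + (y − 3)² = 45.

Centre (6, 3), r² = 45. |PO|² = (−9)² + (−18)² = 405.
The tangent meets the radius at right angles, so tangent² = |PO|² − r² = 405 − 45 = 360.

6√10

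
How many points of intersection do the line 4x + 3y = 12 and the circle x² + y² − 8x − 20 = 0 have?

Centre (4, 0), r² = 36. Distance² from centre to line = (4)²/25 = 16/25.
Since d² < r², the line cuts the circle twice.

2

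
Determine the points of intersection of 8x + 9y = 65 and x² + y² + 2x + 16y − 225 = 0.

(−2, 9) and (16, −7)

From the line, y = (65 − 8x)/9. Substituting:
145x² − 2030x − 4640 = 0  ⟹  x² − 14x − 32 = 0
x = 16 or x = −2, giving (16, −7) and (−2, 9).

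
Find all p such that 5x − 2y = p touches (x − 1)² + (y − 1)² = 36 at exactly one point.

p = 3 ± 6√29

The line touches the circle iff its distance from (1, 1) is 6:
|5·1 − 2·1 − p| / √29 = 6
|p − (3)| = 6√29.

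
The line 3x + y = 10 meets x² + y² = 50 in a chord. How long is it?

4√10

Substitute y = −3x + 10:
10x² − 60x + 50 = 0  ⟹  x² − 6x + 5 = 0
x = 5 or x = 1, giving (5, −5) and (1, 7).
Chord length = distance between (5, −5) and (1, 7) = √160 = 4√10.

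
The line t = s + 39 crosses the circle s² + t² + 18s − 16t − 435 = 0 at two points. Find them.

Express t = s + 39 and substitute into the circle:
2s² + 80s + 462 = 0  ⟹  s² + 40s + 231 = 0
s = −7 or s = −33, giving (−7, 32) and (−33, 6).

(−33, 6) and (−7, 32)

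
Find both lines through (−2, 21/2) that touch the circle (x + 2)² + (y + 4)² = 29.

Write the tangent as mx − y + (21/2 − m·(−2)) = 0 and set its distance from the centre to √29:
[m·(0) − (−29/2)]² = 29(m² + 1)
4m² − 25 = 0, so m = 5/2 or m = −5/2.
Through (−2, 21/2) these give 5x − 2y = −31 and 5x + 2y = 11.

5x − 2y = −31 and 5x + 2y = 11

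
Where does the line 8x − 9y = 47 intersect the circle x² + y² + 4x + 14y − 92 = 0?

From the line, y = (−47 + 8x)/9. Substituting:
145x² + 580x − 11165 = 0  ⟹  x² + 4x − 77 = 0
x = 7 or x = −11, giving (7, 1) and (−11, −15).

(−11, −15) and (7, 1)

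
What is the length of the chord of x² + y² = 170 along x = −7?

22

The line gives x = −7. Substituting into the circle:
y² − 121 = 0
y = 11 or y = −11, giving (−7, 11) and (−7, −11).
Chord length = distance between (−7, 11) and (−7, −11) = √484 = 22.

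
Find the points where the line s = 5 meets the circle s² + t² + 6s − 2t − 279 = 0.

The line gives s = 5. Substituting into the circle:
t² − 2t − 224 = 0
t = 16 or t = −14, giving (5, 16) and (5, −14).

(5, −14) and (5, 16)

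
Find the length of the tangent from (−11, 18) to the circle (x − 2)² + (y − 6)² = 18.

The centre is (2, 6) and r = 3√2. The square of the distance from P to the centre is 169 + 144 = 313.
The tangent meets the radius at right angles, so tangent² = |PO|² − r² = 313 − 18 = 295.

√295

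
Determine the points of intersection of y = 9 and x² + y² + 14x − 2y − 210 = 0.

Substitute y = 9:
x² + 14x − 147 = 0
x = 7 or x = −21, giving (7, 9) and (−21, 9).

(−21, 9) and (7, 9)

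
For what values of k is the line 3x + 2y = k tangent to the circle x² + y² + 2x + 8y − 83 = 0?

k = −11 ± 10√13

Tangency holds when the distance from the centre (−1, −4) to the line equals the radius 10:
|3·(−1) + 2·(−4) − k| / √13 = 10
|k − (−11)| = 10√13.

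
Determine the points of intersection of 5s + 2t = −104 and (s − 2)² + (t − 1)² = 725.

(−24, 8) and (−12, −22)

Substitute t = (−104 − 5s)/2:
29s² + 1044s + 8352 = 0  ⟹  s² + 36s + 288 = 0
s = −12 or s = −24, giving (−12, −22) and (−24, 8).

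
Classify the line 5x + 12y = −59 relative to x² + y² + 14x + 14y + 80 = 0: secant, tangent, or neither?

neither

Substituting the line into the circle gives 169x² + 1766x + 5089 = 0.
Discriminant = (1766)² − 4·169·(5089) = −321408 < 0.
No real roots: the line does not meet the circle.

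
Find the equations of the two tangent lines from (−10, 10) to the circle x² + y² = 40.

3x + y = −20 and x + 3y = 20

A line y − (10) = m(x − (−10)) is tangent when its distance from (0, 0) is 2√10:
[m·(10) − (−10)]² = 40(m² + 1)
3m² + 10m + 3 = 0, so m = −3 or m = −1/3.
With m = −3: 3x + y = −20. With m = −1/3: x + 3y = 20.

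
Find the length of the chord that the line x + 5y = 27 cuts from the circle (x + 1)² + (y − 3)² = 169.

5√26

The distance from (−1, 3) to the line is 13/√26, and r² = 169.
Chord = 2√(r² − d²) = 2·√(325/2) = 5√26.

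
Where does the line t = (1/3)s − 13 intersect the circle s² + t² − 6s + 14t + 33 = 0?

From the line, t = (−39 + s)/3. Substituting:
10s² − 90s + 180 = 0  ⟹  s² − 9s + 18 = 0
s = 6 or s = 3, giving (6, −11) and (3, −12).

(3, −12) and (6, −11)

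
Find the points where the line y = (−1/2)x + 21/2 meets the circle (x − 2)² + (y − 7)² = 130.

From the line, y = (21 − x)/2. Substituting:
5x² − 30x − 455 = 0  ⟹  x² − 6x − 91 = 0
x = 13 or x = −7, giving (13, 4) and (−7, 14).

(−7, 14) and (13, 4)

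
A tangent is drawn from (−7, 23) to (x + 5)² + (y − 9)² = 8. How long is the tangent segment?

8√3

The centre is (−5, 9) and r = 2√2. The square of the distance from P to the centre is 4 + 196 = 200.
Power of the point: PT² = |PO|² − r² = 192, so PT = 8√3.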